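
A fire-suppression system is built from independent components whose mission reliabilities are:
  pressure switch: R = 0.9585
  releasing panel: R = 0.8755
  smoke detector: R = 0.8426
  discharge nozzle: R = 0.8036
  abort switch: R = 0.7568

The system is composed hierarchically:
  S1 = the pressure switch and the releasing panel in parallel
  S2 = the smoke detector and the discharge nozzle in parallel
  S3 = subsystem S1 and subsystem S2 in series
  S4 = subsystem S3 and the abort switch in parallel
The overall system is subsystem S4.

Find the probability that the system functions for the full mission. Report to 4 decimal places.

Parallel (pressure switch and releasing panel): 1 − (1 − 0.958500)(1 − 0.875500) = 0.994833
Parallel (smoke detector and discharge nozzle): 1 − (1 − 0.842600)(1 − 0.803600) = 0.969087
Series ([0.994833] and [0.969087]): 0.994833 × 0.969087 = 0.964080
Parallel ([0.964080] and abort switch): 1 − (1 − 0.964080)(1 − 0.756800) = 0.9913

0.9913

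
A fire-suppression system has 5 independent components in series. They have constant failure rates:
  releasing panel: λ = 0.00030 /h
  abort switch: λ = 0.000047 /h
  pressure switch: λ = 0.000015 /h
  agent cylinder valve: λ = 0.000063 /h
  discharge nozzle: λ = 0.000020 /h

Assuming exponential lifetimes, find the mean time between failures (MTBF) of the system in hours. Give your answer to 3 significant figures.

Series of exponential components: λ_sys = Σ λ_i
λ_sys = 0.00030 + 0.000047 + 0.000015 + 0.000063 + 0.000020 = 4.4500e-04 /h
MTBF = 1 / λ_sys = 2250 h

2250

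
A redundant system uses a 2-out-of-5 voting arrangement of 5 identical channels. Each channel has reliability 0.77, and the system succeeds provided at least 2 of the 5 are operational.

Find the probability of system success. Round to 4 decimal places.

R = Σ_{i=2}^{5} C(5,i) p^i (1−p)^{5−i} with p = 0.77
C(5,2)·0.77^2·0.23^3 = 0.072138
C(5,3)·0.77^3·0.23^2 = 0.241506
C(5,4)·0.77^4·0.23^1 = 0.404260
C(5,5)·0.77^5·0.23^0 = 0.270678
Sum = 0.9886

0.9886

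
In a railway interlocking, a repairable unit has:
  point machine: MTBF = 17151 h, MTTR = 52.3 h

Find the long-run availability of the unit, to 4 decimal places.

A(point machine) = MTBF/(MTBF+MTTR) = 17151/(17151+52.3) = 0.9970

0.9970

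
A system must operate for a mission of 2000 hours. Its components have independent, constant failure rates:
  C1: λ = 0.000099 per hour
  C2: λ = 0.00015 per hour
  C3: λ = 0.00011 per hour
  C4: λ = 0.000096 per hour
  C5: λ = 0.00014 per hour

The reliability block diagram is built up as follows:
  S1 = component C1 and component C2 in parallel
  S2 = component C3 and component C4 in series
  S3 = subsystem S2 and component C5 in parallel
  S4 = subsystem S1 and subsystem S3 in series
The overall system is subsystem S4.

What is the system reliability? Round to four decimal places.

0.8748

R(C1) = exp(−0.000099 × 2000) = 0.820370
R(C2) = exp(−0.00015 × 2000) = 0.740818
R(C3) = exp(−0.00011 × 2000) = 0.802519
R(C4) = exp(−0.000096 × 2000) = 0.825307
R(C5) = exp(−0.00014 × 2000) = 0.755784
Parallel (C1 and C2): 1 − (1 − 0.820370)(1 − 0.740818) = 0.953443
Series (C3 and C4): 0.802519 × 0.825307 = 0.662325
Parallel ([0.662325] and C5): 1 − (1 − 0.662325)(1 − 0.755784) = 0.917534
Series ([0.953443] and [0.917534]): 0.953443 × 0.917534 = 0.8748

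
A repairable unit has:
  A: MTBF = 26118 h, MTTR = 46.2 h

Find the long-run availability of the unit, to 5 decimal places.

0.99823

A(A) = MTBF/(MTBF+MTTR) = 26118/(26118+46.2) = 0.99823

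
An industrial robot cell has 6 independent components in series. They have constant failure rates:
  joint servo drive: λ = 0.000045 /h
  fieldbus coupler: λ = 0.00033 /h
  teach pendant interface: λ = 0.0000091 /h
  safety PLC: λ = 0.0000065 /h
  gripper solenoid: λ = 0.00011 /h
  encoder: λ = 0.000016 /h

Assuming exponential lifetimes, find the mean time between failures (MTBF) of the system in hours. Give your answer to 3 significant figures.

1940

Series of exponential components: λ_sys = Σ λ_i
λ_sys = 0.000045 + 0.00033 + 0.0000091 + 0.0000065 + 0.00011 + 0.000016 = 5.1660e-04 /h
MTBF = 1 / λ_sys = 1940 h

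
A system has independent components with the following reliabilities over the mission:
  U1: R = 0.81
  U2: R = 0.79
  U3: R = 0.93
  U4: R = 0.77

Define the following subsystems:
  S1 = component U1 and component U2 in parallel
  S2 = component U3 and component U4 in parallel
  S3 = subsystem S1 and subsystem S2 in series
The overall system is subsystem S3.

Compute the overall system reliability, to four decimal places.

Parallel (U1 and U2): 1 − (1 − 0.810000)(1 − 0.790000) = 0.960100
Parallel (U3 and U4): 1 − (1 − 0.930000)(1 − 0.770000) = 0.983900
Series ([0.960100] and [0.983900]): 0.960100 × 0.983900 = 0.9446

0.9446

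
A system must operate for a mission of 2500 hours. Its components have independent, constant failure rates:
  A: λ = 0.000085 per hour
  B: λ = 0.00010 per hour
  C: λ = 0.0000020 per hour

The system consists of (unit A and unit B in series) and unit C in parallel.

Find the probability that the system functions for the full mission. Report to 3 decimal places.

0.998

R(A) = exp(−0.000085 × 2500) = 0.80856
R(B) = exp(−0.00010 × 2500) = 0.77880
R(C) = exp(−0.0000020 × 2500) = 0.99501
Series (A and B): 0.80856 × 0.77880 = 0.62971
Parallel ([0.62971] and C): 1 − (1 − 0.62971)(1 − 0.99501) = 0.998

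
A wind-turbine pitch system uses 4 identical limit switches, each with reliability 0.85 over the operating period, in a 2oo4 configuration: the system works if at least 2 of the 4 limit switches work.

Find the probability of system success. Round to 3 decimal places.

R = Σ_{i=2}^{4} C(4,i) p^i (1−p)^{4−i} with p = 0.85
C(4,2)·0.85^2·0.15^2 = 0.09754
C(4,3)·0.85^3·0.15^1 = 0.36848
C(4,4)·0.85^4·0.15^0 = 0.52201
Sum = 0.988

0.988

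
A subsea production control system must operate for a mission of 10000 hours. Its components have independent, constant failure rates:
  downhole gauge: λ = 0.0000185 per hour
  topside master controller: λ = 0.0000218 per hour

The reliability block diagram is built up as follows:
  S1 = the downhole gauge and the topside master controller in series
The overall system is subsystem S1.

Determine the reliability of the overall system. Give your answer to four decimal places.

0.6683

R(downhole gauge) = exp(−0.0000185 × 10000) = 0.831104
R(topside master controller) = exp(−0.0000218 × 10000) = 0.804125
Series (downhole gauge and topside master controller): 0.831104 × 0.804125 = 0.6683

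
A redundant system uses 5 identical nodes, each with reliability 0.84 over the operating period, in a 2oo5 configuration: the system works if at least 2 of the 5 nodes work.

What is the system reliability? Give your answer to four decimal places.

R = Σ_{i=2}^{5} C(5,i) p^i (1−p)^{5−i} with p = 0.84
C(5,2)·0.84^2·0.16^3 = 0.028901
C(5,3)·0.84^3·0.16^2 = 0.151732
C(5,4)·0.84^4·0.16^1 = 0.398297
C(5,5)·0.84^5·0.16^0 = 0.418212
Sum = 0.9971

0.9971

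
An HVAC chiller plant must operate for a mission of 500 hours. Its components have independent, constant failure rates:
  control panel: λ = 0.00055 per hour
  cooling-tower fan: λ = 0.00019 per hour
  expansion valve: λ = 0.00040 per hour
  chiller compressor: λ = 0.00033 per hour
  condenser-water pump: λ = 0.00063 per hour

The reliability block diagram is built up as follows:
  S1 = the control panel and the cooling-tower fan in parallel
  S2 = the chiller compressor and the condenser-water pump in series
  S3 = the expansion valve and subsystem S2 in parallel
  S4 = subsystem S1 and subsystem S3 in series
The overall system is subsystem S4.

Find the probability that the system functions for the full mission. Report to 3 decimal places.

0.911

R(control panel) = exp(−0.00055 × 500) = 0.75957
R(cooling-tower fan) = exp(−0.00019 × 500) = 0.90937
R(expansion valve) = exp(−0.00040 × 500) = 0.81873
R(chiller compressor) = exp(−0.00033 × 500) = 0.84789
R(condenser-water pump) = exp(−0.00063 × 500) = 0.72979
Parallel (control panel and cooling-tower fan): 1 − (1 − 0.75957)(1 − 0.90937) = 0.97821
Series (chiller compressor and condenser-water pump): 0.84789 × 0.72979 = 0.61878
Parallel (expansion valve and [0.61878]): 1 − (1 − 0.81873)(1 − 0.61878) = 0.93090
Series ([0.97821] and [0.93090]): 0.97821 × 0.93090 = 0.911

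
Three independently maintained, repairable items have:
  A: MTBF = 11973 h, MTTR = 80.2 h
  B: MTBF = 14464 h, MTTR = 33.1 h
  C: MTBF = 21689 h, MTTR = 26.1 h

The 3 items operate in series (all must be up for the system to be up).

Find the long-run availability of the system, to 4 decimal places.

0.9899

A(A) = MTBF/(MTBF+MTTR) = 11973/(11973+80.2) = 0.993346
A(B) = MTBF/(MTBF+MTTR) = 14464/(14464+33.1) = 0.997717
A(C) = MTBF/(MTBF+MTTR) = 21689/(21689+26.1) = 0.998798
Series availability: 0.993346 × 0.997717 × 0.998798 = 0.9899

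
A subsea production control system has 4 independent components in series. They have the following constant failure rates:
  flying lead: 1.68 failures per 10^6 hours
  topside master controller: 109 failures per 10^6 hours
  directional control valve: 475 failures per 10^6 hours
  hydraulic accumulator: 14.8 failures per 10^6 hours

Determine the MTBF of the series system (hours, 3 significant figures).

Series of exponential components: λ_sys = Σ λ_i
λ_sys = 0.00000168 + 0.000109 + 0.000475 + 0.0000148 = 6.0048e-04 /h
MTBF = 1 / λ_sys = 1670 h

1670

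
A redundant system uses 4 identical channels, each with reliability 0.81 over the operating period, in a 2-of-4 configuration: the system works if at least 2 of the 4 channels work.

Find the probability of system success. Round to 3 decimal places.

R = Σ_{i=2}^{4} C(4,i) p^i (1−p)^{4−i} with p = 0.81
C(4,2)·0.81^2·0.19^2 = 0.14211
C(4,3)·0.81^3·0.19^1 = 0.40390
C(4,4)·0.81^4·0.19^0 = 0.43047
Sum = 0.976

0.976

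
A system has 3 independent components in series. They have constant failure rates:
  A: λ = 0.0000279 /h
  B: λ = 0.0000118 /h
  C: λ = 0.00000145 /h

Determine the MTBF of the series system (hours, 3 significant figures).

Series of exponential components: λ_sys = Σ λ_i
λ_sys = 0.0000279 + 0.0000118 + 0.00000145 = 4.1150e-05 /h
MTBF = 1 / λ_sys = 24300 h

24300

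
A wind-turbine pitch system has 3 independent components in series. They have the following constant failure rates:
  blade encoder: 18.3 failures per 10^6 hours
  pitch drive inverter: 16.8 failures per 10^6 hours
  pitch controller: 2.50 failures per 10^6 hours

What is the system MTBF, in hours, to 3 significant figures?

26600

Series of exponential components: λ_sys = Σ λ_i
λ_sys = 0.0000183 + 0.0000168 + 0.00000250 = 3.7600e-05 /h
MTBF = 1 / λ_sys = 26600 h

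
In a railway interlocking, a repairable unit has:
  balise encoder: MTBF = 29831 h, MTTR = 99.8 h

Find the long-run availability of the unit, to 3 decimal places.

A(balise encoder) = MTBF/(MTBF+MTTR) = 29831/(29831+99.8) = 0.997

0.997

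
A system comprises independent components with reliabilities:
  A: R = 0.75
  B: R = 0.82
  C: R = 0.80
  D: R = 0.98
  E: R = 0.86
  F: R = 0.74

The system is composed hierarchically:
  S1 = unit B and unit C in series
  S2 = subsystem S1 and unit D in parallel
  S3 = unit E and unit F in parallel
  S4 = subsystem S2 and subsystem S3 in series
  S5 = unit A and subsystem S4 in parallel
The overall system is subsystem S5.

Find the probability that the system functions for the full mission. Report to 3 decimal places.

Series (B and C): 0.82000 × 0.80000 = 0.65600
Parallel ([0.65600] and D): 1 − (1 − 0.65600)(1 − 0.98000) = 0.99312
Parallel (E and F): 1 − (1 − 0.86000)(1 − 0.74000) = 0.96360
Series ([0.99312] and [0.96360]): 0.99312 × 0.96360 = 0.95697
Parallel (A and [0.95697]): 1 − (1 − 0.75000)(1 − 0.95697) = 0.989

0.989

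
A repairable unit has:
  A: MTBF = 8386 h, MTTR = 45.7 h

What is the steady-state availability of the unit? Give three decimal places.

A(A) = MTBF/(MTBF+MTTR) = 8386/(8386+45.7) = 0.995

0.995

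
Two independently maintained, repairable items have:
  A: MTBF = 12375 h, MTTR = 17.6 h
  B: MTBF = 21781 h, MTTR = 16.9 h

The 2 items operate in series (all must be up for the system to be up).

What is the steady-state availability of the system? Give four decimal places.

A(A) = MTBF/(MTBF+MTTR) = 12375/(12375+17.6) = 0.998580
A(B) = MTBF/(MTBF+MTTR) = 21781/(21781+16.9) = 0.999225
Series availability: 0.998580 × 0.999225 = 0.9978

0.9978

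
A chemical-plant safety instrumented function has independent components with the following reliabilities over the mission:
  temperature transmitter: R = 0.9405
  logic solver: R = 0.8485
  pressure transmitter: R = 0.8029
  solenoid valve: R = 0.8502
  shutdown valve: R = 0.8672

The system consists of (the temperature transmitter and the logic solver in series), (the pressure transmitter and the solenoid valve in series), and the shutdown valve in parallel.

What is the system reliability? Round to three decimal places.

Series (temperature transmitter and logic solver): 0.94050 × 0.84850 = 0.79801
Series (pressure transmitter and solenoid valve): 0.80290 × 0.85020 = 0.68263
Parallel ([0.79801], [0.68263], and shutdown valve): 1 − (1 − 0.79801)(1 − 0.68263)(1 − 0.86720) = 0.991

0.991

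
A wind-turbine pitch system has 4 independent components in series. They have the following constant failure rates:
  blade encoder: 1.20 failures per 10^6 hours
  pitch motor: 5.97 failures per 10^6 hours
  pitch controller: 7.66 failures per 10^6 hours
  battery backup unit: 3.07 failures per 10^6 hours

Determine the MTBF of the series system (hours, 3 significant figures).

55900

Series of exponential components: λ_sys = Σ λ_i
λ_sys = 0.00000120 + 0.00000597 + 0.00000766 + 0.00000307 = 1.7900e-05 /h
MTBF = 1 / λ_sys = 55900 h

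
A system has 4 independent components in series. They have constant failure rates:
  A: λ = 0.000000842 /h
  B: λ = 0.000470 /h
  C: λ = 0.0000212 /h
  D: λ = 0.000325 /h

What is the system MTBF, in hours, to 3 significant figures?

1220

Series of exponential components: λ_sys = Σ λ_i
λ_sys = 0.000000842 + 0.000470 + 0.0000212 + 0.000325 = 8.1704e-04 /h
MTBF = 1 / λ_sys = 1220 h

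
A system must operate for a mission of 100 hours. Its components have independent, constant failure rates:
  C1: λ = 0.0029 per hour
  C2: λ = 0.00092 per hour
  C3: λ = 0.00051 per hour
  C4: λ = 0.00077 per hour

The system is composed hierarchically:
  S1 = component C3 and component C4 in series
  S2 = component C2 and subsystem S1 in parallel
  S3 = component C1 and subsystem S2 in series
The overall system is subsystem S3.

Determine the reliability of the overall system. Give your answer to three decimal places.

0.740

R(C1) = exp(−0.0029 × 100) = 0.74826
R(C2) = exp(−0.00092 × 100) = 0.91211
R(C3) = exp(−0.00051 × 100) = 0.95028
R(C4) = exp(−0.00077 × 100) = 0.92589
Series (C3 and C4): 0.95028 × 0.92589 = 0.87985
Parallel (C2 and [0.87985]): 1 − (1 − 0.91211)(1 − 0.87985) = 0.98944
Series (C1 and [0.98944]): 0.74826 × 0.98944 = 0.740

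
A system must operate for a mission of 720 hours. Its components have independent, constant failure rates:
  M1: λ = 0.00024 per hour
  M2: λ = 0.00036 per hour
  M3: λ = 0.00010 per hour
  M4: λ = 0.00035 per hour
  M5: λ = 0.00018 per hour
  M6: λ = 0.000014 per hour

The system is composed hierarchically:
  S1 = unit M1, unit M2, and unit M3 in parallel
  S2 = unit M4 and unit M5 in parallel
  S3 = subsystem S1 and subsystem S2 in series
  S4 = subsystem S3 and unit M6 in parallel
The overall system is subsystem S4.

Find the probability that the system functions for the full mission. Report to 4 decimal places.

0.9997

R(M1) = exp(−0.00024 × 720) = 0.841306
R(M2) = exp(−0.00036 × 720) = 0.771669
R(M3) = exp(−0.00010 × 720) = 0.930531
R(M4) = exp(−0.00035 × 720) = 0.777245
R(M5) = exp(−0.00018 × 720) = 0.878447
R(M6) = exp(−0.000014 × 720) = 0.989971
Parallel (M1, M2, and M3): 1 − (1 − 0.841306)(1 − 0.771669)(1 − 0.930531) = 0.997483
Parallel (M4 and M5): 1 − (1 − 0.777245)(1 − 0.878447) = 0.972923
Series ([0.997483] and [0.972923]): 0.997483 × 0.972923 = 0.970474
Parallel ([0.970474] and M6): 1 − (1 − 0.970474)(1 − 0.989971) = 0.9997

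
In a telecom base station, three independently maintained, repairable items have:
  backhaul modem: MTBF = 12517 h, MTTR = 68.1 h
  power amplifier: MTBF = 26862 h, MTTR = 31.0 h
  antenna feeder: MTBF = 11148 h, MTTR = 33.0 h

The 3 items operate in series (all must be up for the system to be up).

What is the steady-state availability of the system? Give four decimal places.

A(backhaul modem) = MTBF/(MTBF+MTTR) = 12517/(12517+68.1) = 0.994589
A(power amplifier) = MTBF/(MTBF+MTTR) = 26862/(26862+31.0) = 0.998847
A(antenna feeder) = MTBF/(MTBF+MTTR) = 11148/(11148+33.0) = 0.997049
Series availability: 0.994589 × 0.998847 × 0.997049 = 0.9905

0.9905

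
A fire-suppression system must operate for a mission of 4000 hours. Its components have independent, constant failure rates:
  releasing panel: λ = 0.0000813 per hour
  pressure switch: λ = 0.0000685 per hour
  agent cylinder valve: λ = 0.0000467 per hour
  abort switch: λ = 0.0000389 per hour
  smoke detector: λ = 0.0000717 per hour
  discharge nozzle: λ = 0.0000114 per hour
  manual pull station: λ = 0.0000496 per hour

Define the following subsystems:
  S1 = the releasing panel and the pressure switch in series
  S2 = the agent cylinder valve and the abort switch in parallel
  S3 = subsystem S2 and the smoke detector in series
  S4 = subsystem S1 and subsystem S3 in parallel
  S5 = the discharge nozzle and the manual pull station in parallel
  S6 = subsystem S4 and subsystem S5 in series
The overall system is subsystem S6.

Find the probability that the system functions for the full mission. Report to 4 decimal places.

0.8722

R(releasing panel) = exp(−0.0000813 × 4000) = 0.722383
R(pressure switch) = exp(−0.0000685 × 4000) = 0.760332
R(agent cylinder valve) = exp(−0.0000467 × 4000) = 0.829610
R(abort switch) = exp(−0.0000389 × 4000) = 0.855901
R(smoke detector) = exp(−0.0000717 × 4000) = 0.750662
R(discharge nozzle) = exp(−0.0000114 × 4000) = 0.955424
R(manual pull station) = exp(−0.0000496 × 4000) = 0.820042
Series (releasing panel and pressure switch): 0.722383 × 0.760332 = 0.549251
Parallel (agent cylinder valve and abort switch): 1 − (1 − 0.829610)(1 − 0.855901) = 0.975447
Series ([0.975447] and smoke detector): 0.975447 × 0.750662 = 0.732231
Parallel ([0.549251] and [0.732231]): 1 − (1 − 0.549251)(1 − 0.732231) = 0.879303
Parallel (discharge nozzle and manual pull station): 1 − (1 − 0.955424)(1 − 0.820042) = 0.991978
Series ([0.879303] and [0.991978]): 0.879303 × 0.991978 = 0.8722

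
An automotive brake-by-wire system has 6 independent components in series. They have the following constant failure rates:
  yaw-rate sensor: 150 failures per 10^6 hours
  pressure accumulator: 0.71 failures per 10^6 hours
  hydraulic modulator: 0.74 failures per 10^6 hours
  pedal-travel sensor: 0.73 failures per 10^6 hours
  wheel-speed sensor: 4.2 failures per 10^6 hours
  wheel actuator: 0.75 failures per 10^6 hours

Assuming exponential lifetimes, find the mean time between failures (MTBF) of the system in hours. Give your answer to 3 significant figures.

6360

Series of exponential components: λ_sys = Σ λ_i
λ_sys = 0.00015 + 0.00000071 + 0.00000074 + 0.00000073 + 0.0000042 + 0.00000075 = 1.5713e-04 /h
MTBF = 1 / λ_sys = 6360 h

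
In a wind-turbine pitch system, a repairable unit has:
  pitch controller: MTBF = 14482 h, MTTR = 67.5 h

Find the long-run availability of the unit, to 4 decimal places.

0.9954

A(pitch controller) = MTBF/(MTBF+MTTR) = 14482/(14482+67.5) = 0.9954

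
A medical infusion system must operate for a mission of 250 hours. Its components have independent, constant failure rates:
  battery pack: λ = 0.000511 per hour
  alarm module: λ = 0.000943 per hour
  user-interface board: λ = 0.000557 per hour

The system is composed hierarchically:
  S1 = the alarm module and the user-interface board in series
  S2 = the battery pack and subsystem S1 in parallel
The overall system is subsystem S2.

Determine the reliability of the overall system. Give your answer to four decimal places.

R(battery pack) = exp(−0.000511 × 250) = 0.880073
R(alarm module) = exp(−0.000943 × 250) = 0.789978
R(user-interface board) = exp(−0.000557 × 250) = 0.870010
Series (alarm module and user-interface board): 0.789978 × 0.870010 = 0.687289
Parallel (battery pack and [0.687289]): 1 − (1 − 0.880073)(1 − 0.687289) = 0.9625

0.9625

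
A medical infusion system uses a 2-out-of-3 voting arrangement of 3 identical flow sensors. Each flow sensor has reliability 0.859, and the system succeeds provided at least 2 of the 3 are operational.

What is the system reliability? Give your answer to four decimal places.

0.9460

R = Σ_{i=2}^{3} C(3,i) p^i (1−p)^{3−i} with p = 0.859
C(3,2)·0.859^2·0.141^1 = 0.312124
C(3,3)·0.859^3·0.141^0 = 0.633840
Sum = 0.9460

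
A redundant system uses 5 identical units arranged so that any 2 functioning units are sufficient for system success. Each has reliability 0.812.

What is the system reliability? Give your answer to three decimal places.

R = Σ_{i=2}^{5} C(5,i) p^i (1−p)^{5−i} with p = 0.812
C(5,2)·0.812^2·0.188^3 = 0.04381
C(5,3)·0.812^3·0.188^2 = 0.18923
C(5,4)·0.812^4·0.188^1 = 0.40865
C(5,5)·0.812^5·0.188^0 = 0.35300
Sum = 0.995

0.995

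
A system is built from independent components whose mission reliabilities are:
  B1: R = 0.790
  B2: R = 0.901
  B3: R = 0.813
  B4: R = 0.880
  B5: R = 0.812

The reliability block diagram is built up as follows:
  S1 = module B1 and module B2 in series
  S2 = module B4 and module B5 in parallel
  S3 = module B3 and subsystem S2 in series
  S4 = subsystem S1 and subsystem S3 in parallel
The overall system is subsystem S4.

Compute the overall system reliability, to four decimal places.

Series (B1 and B2): 0.790000 × 0.901000 = 0.711790
Parallel (B4 and B5): 1 − (1 − 0.880000)(1 − 0.812000) = 0.977440
Series (B3 and [0.977440]): 0.813000 × 0.977440 = 0.794659
Parallel ([0.711790] and [0.794659]): 1 − (1 − 0.711790)(1 − 0.794659) = 0.9408

0.9408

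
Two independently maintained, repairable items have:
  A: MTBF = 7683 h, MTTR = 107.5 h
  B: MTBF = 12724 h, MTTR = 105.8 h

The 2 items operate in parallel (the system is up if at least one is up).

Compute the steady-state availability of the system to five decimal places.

0.99989

A(A) = MTBF/(MTBF+MTTR) = 7683/(7683+107.5) = 0.986201
A(B) = MTBF/(MTBF+MTTR) = 12724/(12724+105.8) = 0.991754
Parallel availability: 1 − (1 − 0.986201)(1 − 0.991754) = 0.99989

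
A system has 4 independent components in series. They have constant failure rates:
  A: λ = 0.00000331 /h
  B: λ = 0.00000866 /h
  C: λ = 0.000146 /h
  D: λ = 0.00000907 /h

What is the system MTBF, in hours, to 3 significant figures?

Series of exponential components: λ_sys = Σ λ_i
λ_sys = 0.00000331 + 0.00000866 + 0.000146 + 0.00000907 = 1.6704e-04 /h
MTBF = 1 / λ_sys = 5990 h

5990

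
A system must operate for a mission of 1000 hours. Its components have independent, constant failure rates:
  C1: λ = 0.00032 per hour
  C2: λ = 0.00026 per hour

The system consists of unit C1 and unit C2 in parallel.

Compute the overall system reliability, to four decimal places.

R(C1) = exp(−0.00032 × 1000) = 0.726149
R(C2) = exp(−0.00026 × 1000) = 0.771052
Parallel (C1 and C2): 1 − (1 − 0.726149)(1 − 0.771052) = 0.9373

0.9373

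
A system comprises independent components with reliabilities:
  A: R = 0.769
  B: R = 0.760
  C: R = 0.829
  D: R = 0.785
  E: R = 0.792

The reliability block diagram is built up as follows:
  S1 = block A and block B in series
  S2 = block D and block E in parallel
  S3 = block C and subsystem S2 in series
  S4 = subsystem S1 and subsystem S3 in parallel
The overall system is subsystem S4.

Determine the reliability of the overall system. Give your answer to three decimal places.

Series (A and B): 0.76900 × 0.76000 = 0.58444
Parallel (D and E): 1 − (1 − 0.78500)(1 − 0.79200) = 0.95528
Series (C and [0.95528]): 0.82900 × 0.95528 = 0.79193
Parallel ([0.58444] and [0.79193]): 1 − (1 − 0.58444)(1 − 0.79193) = 0.914

0.914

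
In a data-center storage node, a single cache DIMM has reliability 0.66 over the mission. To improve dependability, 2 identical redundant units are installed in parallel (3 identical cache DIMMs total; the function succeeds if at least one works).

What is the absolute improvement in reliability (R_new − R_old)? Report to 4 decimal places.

R_before = 0.66
R_after = 1 − (1 − 0.66)^3 = 0.9607
ΔR = 0.9607 − 0.66 = 0.3007

0.3007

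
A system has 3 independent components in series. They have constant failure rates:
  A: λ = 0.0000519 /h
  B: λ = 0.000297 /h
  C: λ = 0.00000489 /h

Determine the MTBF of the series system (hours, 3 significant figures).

2830

Series of exponential components: λ_sys = Σ λ_i
λ_sys = 0.0000519 + 0.000297 + 0.00000489 = 3.5379e-04 /h
MTBF = 1 / λ_sys = 2830 h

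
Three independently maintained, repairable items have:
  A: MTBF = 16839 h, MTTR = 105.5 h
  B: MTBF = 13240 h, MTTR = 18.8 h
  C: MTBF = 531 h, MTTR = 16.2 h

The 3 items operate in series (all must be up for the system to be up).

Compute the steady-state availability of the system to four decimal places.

A(A) = MTBF/(MTBF+MTTR) = 16839/(16839+105.5) = 0.993774
A(B) = MTBF/(MTBF+MTTR) = 13240/(13240+18.8) = 0.998582
A(C) = MTBF/(MTBF+MTTR) = 531/(531+16.2) = 0.970395
Series availability: 0.993774 × 0.998582 × 0.970395 = 0.9630

0.9630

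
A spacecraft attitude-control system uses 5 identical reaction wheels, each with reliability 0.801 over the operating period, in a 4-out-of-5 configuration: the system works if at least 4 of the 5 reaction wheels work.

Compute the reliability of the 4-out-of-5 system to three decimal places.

R = Σ_{i=4}^{5} C(5,i) p^i (1−p)^{5−i} with p = 0.801
C(5,4)·0.801^4·0.199^1 = 0.40959
C(5,5)·0.801^5·0.199^0 = 0.32973
Sum = 0.739

0.739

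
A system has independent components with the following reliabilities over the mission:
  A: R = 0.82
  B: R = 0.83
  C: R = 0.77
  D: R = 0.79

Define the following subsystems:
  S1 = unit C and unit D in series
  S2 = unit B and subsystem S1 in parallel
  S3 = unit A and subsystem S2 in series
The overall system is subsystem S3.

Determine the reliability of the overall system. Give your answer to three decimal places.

Series (C and D): 0.77000 × 0.79000 = 0.60830
Parallel (B and [0.60830]): 1 − (1 − 0.83000)(1 − 0.60830) = 0.93341
Series (A and [0.93341]): 0.82000 × 0.93341 = 0.765

0.765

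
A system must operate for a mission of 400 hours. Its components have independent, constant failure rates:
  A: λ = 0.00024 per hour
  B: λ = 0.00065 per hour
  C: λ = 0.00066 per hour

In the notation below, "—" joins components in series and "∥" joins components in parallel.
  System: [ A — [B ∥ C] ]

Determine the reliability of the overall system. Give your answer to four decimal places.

R(A) = exp(−0.00024 × 400) = 0.908464
R(B) = exp(−0.00065 × 400) = 0.771052
R(C) = exp(−0.00066 × 400) = 0.767974
Parallel (B and C): 1 − (1 − 0.771052)(1 − 0.767974) = 0.946878
Series (A and [0.946878]): 0.908464 × 0.946878 = 0.8602

0.8602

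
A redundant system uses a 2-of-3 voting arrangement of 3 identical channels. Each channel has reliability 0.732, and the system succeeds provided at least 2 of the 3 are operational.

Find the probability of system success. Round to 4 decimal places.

R = Σ_{i=2}^{3} C(3,i) p^i (1−p)^{3−i} with p = 0.732
C(3,2)·0.732^2·0.268^1 = 0.430802
C(3,3)·0.732^3·0.268^0 = 0.392223
Sum = 0.8230

0.8230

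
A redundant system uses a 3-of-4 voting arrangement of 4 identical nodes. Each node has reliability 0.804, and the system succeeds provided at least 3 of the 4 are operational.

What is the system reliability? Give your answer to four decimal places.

0.8253

R = Σ_{i=3}^{4} C(4,i) p^i (1−p)^{4−i} with p = 0.804
C(4,3)·0.804^3·0.196^1 = 0.407459
C(4,4)·0.804^4·0.196^0 = 0.417854
Sum = 0.8253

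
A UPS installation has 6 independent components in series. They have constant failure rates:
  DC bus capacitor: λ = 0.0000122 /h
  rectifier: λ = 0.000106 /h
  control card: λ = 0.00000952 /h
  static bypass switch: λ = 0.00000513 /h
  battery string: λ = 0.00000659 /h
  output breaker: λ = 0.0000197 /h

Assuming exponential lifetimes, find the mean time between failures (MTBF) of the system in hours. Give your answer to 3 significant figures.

6280

Series of exponential components: λ_sys = Σ λ_i
λ_sys = 0.0000122 + 0.000106 + 0.00000952 + 0.00000513 + 0.00000659 + 0.0000197 = 1.5914e-04 /h
MTBF = 1 / λ_sys = 6280 h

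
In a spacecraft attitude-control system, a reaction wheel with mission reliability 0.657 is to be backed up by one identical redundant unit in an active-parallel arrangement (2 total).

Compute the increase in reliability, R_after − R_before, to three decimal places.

R_before = 0.657
R_after = 1 − (1 − 0.657)^2 = 0.882
ΔR = 0.882 − 0.657 = 0.225

0.225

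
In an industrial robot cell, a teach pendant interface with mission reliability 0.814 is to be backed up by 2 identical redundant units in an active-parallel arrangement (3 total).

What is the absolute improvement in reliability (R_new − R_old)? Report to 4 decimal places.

R_before = 0.814
R_after = 1 − (1 − 0.814)^3 = 0.9936
ΔR = 0.9936 − 0.814 = 0.1796

0.1796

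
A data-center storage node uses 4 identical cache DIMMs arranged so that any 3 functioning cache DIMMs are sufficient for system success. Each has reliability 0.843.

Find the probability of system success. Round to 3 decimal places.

0.881

R = Σ_{i=3}^{4} C(4,i) p^i (1−p)^{4−i} with p = 0.843
C(4,3)·0.843^3·0.157^1 = 0.37622
C(4,4)·0.843^4·0.157^0 = 0.50502
Sum = 0.881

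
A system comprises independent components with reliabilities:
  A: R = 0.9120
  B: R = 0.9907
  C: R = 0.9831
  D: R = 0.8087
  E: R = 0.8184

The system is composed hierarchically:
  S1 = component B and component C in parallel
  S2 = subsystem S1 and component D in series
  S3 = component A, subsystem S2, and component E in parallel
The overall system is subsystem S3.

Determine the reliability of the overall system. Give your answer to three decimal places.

Parallel (B and C): 1 − (1 − 0.99070)(1 − 0.98310) = 0.99984
Series ([0.99984] and D): 0.99984 × 0.80870 = 0.80857
Parallel (A, [0.80857], and E): 1 − (1 − 0.91200)(1 − 0.80857)(1 − 0.81840) = 0.997

0.997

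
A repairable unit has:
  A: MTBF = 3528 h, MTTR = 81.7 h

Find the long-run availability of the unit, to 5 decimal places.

0.97737

A(A) = MTBF/(MTBF+MTTR) = 3528/(3528+81.7) = 0.97737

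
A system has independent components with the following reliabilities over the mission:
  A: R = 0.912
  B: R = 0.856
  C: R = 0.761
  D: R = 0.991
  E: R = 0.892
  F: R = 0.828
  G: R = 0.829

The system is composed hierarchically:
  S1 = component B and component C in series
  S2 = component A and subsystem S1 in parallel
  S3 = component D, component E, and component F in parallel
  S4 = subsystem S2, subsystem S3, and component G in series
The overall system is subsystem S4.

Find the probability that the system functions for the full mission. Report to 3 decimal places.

0.803

Series (B and C): 0.85600 × 0.76100 = 0.65142
Parallel (A and [0.65142]): 1 − (1 − 0.91200)(1 − 0.65142) = 0.96932
Parallel (D, E, and F): 1 − (1 − 0.99100)(1 − 0.89200)(1 − 0.82800) = 0.99983
Series ([0.96932], [0.99983], and G): 0.96932 × 0.99983 × 0.82900 = 0.803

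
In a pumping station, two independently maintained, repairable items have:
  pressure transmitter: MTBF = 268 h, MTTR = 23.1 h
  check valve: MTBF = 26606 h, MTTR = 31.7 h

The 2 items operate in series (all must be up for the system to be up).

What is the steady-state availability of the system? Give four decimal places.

0.9196

A(pressure transmitter) = MTBF/(MTBF+MTTR) = 268/(268+23.1) = 0.920646
A(check valve) = MTBF/(MTBF+MTTR) = 26606/(26606+31.7) = 0.998810
Series availability: 0.920646 × 0.998810 = 0.9196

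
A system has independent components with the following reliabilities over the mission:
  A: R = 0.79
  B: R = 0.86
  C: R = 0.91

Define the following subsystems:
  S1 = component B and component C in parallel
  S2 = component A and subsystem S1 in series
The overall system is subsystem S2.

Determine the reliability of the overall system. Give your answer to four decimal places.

0.7800

Parallel (B and C): 1 − (1 − 0.860000)(1 − 0.910000) = 0.987400
Series (A and [0.987400]): 0.790000 × 0.987400 = 0.7800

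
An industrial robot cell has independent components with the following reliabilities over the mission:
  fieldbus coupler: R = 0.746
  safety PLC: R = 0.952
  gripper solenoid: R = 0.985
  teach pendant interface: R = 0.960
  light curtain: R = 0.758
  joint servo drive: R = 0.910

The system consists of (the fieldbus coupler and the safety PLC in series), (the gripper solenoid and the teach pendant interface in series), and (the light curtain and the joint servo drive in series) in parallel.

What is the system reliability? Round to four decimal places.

0.9951

Series (fieldbus coupler and safety PLC): 0.746000 × 0.952000 = 0.710192
Series (gripper solenoid and teach pendant interface): 0.985000 × 0.960000 = 0.945600
Series (light curtain and joint servo drive): 0.758000 × 0.910000 = 0.689780
Parallel ([0.710192], [0.945600], and [0.689780]): 1 − (1 − 0.710192)(1 − 0.945600)(1 − 0.689780) = 0.9951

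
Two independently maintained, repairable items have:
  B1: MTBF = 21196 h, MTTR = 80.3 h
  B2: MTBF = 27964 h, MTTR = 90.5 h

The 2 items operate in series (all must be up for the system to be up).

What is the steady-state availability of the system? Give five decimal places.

A(B1) = MTBF/(MTBF+MTTR) = 21196/(21196+80.3) = 0.996226
A(B2) = MTBF/(MTBF+MTTR) = 27964/(27964+90.5) = 0.996774
Series availability: 0.996226 × 0.996774 = 0.99301

0.99301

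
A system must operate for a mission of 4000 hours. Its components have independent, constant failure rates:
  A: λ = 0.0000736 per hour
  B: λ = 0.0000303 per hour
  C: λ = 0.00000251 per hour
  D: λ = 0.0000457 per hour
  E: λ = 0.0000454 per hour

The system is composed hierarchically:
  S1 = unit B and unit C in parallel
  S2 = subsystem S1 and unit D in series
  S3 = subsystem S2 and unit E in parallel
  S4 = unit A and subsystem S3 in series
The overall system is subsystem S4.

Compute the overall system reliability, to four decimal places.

0.7242

R(A) = exp(−0.0000736 × 4000) = 0.744978
R(B) = exp(−0.0000303 × 4000) = 0.885857
R(C) = exp(−0.00000251 × 4000) = 0.990010
R(D) = exp(−0.0000457 × 4000) = 0.832935
R(E) = exp(−0.0000454 × 4000) = 0.833935
Parallel (B and C): 1 − (1 − 0.885857)(1 − 0.990010) = 0.998860
Series ([0.998860] and D): 0.998860 × 0.832935 = 0.831985
Parallel ([0.831985] and E): 1 − (1 − 0.831985)(1 − 0.833935) = 0.972099
Series (A and [0.972099]): 0.744978 × 0.972099 = 0.7242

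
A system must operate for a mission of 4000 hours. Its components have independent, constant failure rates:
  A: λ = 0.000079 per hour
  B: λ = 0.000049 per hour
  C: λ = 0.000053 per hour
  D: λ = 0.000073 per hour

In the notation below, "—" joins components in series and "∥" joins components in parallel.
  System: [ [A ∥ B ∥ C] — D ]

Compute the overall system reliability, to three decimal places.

R(A) = exp(−0.000079 × 4000) = 0.72906
R(B) = exp(−0.000049 × 4000) = 0.82201
R(C) = exp(−0.000053 × 4000) = 0.80896
R(D) = exp(−0.000073 × 4000) = 0.74677
Parallel (A, B, and C): 1 − (1 − 0.72906)(1 − 0.82201)(1 − 0.80896) = 0.99079
Series ([0.99079] and D): 0.99079 × 0.74677 = 0.740

0.740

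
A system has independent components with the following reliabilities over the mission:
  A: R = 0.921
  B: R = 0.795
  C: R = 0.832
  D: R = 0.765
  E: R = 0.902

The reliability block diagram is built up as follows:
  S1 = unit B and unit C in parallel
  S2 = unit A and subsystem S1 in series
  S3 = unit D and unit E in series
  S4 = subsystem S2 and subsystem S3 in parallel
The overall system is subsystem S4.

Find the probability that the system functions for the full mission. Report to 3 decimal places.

0.966

Parallel (B and C): 1 − (1 − 0.79500)(1 − 0.83200) = 0.96556
Series (A and [0.96556]): 0.92100 × 0.96556 = 0.88928
Series (D and E): 0.76500 × 0.90200 = 0.69003
Parallel ([0.88928] and [0.69003]): 1 − (1 − 0.88928)(1 − 0.69003) = 0.966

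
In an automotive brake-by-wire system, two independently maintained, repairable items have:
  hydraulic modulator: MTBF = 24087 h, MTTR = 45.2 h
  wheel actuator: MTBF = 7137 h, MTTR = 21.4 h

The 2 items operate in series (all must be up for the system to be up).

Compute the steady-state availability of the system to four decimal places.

0.9951

A(hydraulic modulator) = MTBF/(MTBF+MTTR) = 24087/(24087+45.2) = 0.998127
A(wheel actuator) = MTBF/(MTBF+MTTR) = 7137/(7137+21.4) = 0.997011
Series availability: 0.998127 × 0.997011 = 0.9951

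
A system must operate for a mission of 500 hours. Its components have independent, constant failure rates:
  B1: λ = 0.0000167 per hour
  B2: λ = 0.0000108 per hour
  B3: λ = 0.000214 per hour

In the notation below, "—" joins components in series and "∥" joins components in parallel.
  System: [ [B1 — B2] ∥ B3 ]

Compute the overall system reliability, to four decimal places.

0.9986

R(B1) = exp(−0.0000167 × 500) = 0.991685
R(B2) = exp(−0.0000108 × 500) = 0.994615
R(B3) = exp(−0.000214 × 500) = 0.898526
Series (B1 and B2): 0.991685 × 0.994615 = 0.986345
Parallel ([0.986345] and B3): 1 − (1 − 0.986345)(1 − 0.898526) = 0.9986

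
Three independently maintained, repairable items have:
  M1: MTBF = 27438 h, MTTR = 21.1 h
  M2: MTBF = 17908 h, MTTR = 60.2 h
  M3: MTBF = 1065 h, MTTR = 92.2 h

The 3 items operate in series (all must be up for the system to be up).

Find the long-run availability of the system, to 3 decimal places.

A(M1) = MTBF/(MTBF+MTTR) = 27438/(27438+21.1) = 0.999232
A(M2) = MTBF/(MTBF+MTTR) = 17908/(17908+60.2) = 0.996650
A(M3) = MTBF/(MTBF+MTTR) = 1065/(1065+92.2) = 0.920325
Series availability: 0.999232 × 0.996650 × 0.920325 = 0.917

0.917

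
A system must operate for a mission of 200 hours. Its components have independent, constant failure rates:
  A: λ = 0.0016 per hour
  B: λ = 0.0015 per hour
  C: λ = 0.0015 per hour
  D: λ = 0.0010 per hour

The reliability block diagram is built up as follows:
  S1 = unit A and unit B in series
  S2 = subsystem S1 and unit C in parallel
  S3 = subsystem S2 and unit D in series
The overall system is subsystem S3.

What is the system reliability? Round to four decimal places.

R(A) = exp(−0.0016 × 200) = 0.726149
R(B) = exp(−0.0015 × 200) = 0.740818
R(C) = exp(−0.0015 × 200) = 0.740818
R(D) = exp(−0.0010 × 200) = 0.818731
Series (A and B): 0.726149 × 0.740818 = 0.537944
Parallel ([0.537944] and C): 1 − (1 − 0.537944)(1 − 0.740818) = 0.880243
Series ([0.880243] and D): 0.880243 × 0.818731 = 0.7207

0.7207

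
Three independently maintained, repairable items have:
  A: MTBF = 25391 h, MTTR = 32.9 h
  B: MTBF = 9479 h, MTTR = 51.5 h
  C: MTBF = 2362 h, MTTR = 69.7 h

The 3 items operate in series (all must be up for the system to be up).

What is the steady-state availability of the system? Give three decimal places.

A(A) = MTBF/(MTBF+MTTR) = 25391/(25391+32.9) = 0.998706
A(B) = MTBF/(MTBF+MTTR) = 9479/(9479+51.5) = 0.994596
A(C) = MTBF/(MTBF+MTTR) = 2362/(2362+69.7) = 0.971337
Series availability: 0.998706 × 0.994596 × 0.971337 = 0.965

0.965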